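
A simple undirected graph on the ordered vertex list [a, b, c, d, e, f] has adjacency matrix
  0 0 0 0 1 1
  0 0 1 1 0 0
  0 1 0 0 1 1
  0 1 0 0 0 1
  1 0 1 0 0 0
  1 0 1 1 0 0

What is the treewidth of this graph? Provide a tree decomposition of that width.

Every bag has size at most 3, so the width is 3 − 1 = 2 and tw(G) ≤ 2. The edges d–b–c–f–d form a cycle, so G is not a tree and its treewidth is at least 2. Combining the bounds, tw(G) = 2.

Treewidth 2.
One such decomposition:
Bags: B1 = {b, d, f}  B2 = {b, c, f}  B3 = {a, c, f}  B4 = {a, c, e}
Tree: B1–B2, B2–B3, B3–B4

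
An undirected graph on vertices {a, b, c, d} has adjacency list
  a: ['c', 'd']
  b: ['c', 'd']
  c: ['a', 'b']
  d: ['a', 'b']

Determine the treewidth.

2

A width-2 tree decomposition is:
Bags: B1 = {a, b, d}  B2 = {a, b, c}
Tree: B1–B2
Each bag holds 3 vertices, so the decomposition has width 2, which upper-bounds the treewidth. For the lower bound, G contains the cycle a–d–b–c–a, so G is not a forest; only forests have treewidth ≤ 1, hence tw(G) ≥ 2. The upper and lower bounds meet at 2, so that is the treewidth.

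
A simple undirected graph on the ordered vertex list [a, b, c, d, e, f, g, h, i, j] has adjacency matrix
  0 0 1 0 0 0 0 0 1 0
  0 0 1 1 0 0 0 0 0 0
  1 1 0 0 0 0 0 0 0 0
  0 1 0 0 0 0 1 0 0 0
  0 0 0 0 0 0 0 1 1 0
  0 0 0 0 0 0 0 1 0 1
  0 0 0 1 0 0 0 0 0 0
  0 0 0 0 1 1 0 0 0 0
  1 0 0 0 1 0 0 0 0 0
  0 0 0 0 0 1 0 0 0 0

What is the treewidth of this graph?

A width-1 tree decomposition is:
Bags: B1 = {d, g}  B2 = {b, d}  B3 = {b, c}  B4 = {a, c}  B5 = {a, i}  B6 = {e, i}  B7 = {e, h}  B8 = {f, h}  B9 = {f, j}
Tree: B1–B2, B2–B3, B3–B4, B4–B5, B5–B6, B6–B7, B7–B8, B8–B9
Each bag holds 2 vertices, so the decomposition has width 1, which upper-bounds the treewidth. Any graph with an edge has treewidth ≥ 1, and G has the edge g–d. Therefore the treewidth is 1.

1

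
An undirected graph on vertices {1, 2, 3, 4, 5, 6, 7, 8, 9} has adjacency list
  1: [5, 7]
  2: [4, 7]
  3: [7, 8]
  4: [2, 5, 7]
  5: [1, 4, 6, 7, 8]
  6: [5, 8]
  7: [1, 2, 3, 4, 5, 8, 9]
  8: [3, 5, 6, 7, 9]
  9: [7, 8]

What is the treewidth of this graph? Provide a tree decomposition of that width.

The largest bag has 3 vertices, giving width 2; this decomposition certifies tw(G) ≤ 2. For the lower bound, the 3 vertices {5, 6, 8} are pairwise adjacent, and any tree decomposition puts a clique entirely inside one bag — forcing width ≥ 2. Combining the bounds, tw(G) = 2.

Treewidth 2.
Bags: B1 = {4, 5, 7}  B2 = {5, 7, 8}  B3 = {5, 6, 8}  B4 = {1, 5, 7}  B5 = {2, 4, 7}  B6 = {7, 8, 9}  B7 = {3, 7, 8}
Tree: B1–B2, B2–B3, B1–B4, B1–B5, B2–B6, B2–B7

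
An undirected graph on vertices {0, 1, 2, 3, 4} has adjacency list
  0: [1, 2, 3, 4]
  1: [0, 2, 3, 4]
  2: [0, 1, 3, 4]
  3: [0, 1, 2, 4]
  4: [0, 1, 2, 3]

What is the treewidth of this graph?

A width-4 tree decomposition is:
Bags: B1 = {0, 1, 2, 3, 4}
Tree: (single bag)
A single bag containing all 5 vertices is trivially a valid decomposition of width 4. On the other hand G contains the 5-clique {0, 1, 2, 3, 4}. A clique must lie in a single bag of any decomposition, so no decomposition can have width below 4. The upper and lower bounds meet at 4, so that is the treewidth.

4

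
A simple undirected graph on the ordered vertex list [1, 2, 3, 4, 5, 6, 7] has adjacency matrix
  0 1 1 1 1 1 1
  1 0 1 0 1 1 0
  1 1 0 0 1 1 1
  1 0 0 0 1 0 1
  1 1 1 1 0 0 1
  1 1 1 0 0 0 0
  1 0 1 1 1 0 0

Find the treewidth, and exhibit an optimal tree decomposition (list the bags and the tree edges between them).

Every bag has size at most 4, so the width is 4 − 1 = 3 and tw(G) ≤ 3. Conversely, {1, 2, 3, 5} is a clique of size 4, and the vertices of any clique must share a bag in every tree decomposition; so some bag has ≥ 4 vertices and tw(G) ≥ 3. The upper and lower bounds meet at 3, so that is the treewidth.

Treewidth 3.
One optimal decomposition is:
Bags: B1 = {1, 2, 3, 6}  B2 = {1, 2, 3, 5}  B3 = {1, 3, 5, 7}  B4 = {1, 4, 5, 7}
Tree: B1–B2, B2–B3, B3–B4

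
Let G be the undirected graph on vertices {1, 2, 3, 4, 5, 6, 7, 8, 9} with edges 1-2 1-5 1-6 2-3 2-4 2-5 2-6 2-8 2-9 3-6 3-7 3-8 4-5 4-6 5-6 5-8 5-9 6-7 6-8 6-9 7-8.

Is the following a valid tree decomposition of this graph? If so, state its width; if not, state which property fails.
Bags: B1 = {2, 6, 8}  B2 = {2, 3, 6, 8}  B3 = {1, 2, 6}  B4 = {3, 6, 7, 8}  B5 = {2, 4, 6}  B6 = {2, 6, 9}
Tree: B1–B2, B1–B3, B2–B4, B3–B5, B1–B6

A tree decomposition must satisfy three properties: every vertex lies in some bag; for every edge, both endpoints lie together in some bag; and for every vertex, the bags containing it form a connected subtree. Here vertex 5 appears in no bag, so the decomposition is invalid.

No — vertex 5 appears in no bag.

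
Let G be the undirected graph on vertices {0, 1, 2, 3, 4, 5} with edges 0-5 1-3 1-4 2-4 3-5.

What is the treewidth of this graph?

1

A width-1 tree decomposition is:
Bags: B1 = {2, 4}  B2 = {1, 4}  B3 = {1, 3}  B4 = {3, 5}  B5 = {0, 5}
Tree: B1–B2, B2–B3, B3–B4, B4–B5
The largest bag has 2 vertices, giving width 1; this decomposition certifies tw(G) ≤ 1. Any graph with an edge has treewidth ≥ 1, and G has the edge 2–4. Therefore the treewidth is 1.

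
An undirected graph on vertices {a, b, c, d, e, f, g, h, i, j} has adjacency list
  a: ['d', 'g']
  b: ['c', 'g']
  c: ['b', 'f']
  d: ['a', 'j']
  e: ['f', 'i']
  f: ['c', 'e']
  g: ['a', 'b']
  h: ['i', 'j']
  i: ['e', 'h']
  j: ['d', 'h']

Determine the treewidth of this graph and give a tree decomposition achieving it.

Treewidth 2.
One optimal decomposition is:
Bags: B1 = {a, d, g}  B2 = {d, g, j}  B3 = {g, h, j}  B4 = {g, h, i}  B5 = {e, g, i}  B6 = {e, f, g}  B7 = {c, f, g}  B8 = {b, c, g}
Tree: B1–B2, B2–B3, B3–B4, B4–B5, B5–B6, B6–B7, B7–B8

Every bag has size at most 3, so the width is 3 − 1 = 2 and tw(G) ≤ 2. The edges g–a–d–j–h–i–e–f–c–b–g form a cycle, so G is not a tree and its treewidth is at least 2. Combining the bounds, tw(G) = 2.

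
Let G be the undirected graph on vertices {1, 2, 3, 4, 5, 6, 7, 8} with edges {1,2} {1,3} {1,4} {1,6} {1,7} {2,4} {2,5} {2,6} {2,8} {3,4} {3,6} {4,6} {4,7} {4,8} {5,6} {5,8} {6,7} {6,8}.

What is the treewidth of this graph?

A width-3 tree decomposition is:
Bags: B1 = {2, 4, 6, 8}  B2 = {2, 5, 6, 8}  B3 = {1, 2, 4, 6}  B4 = {1, 3, 4, 6}  B5 = {1, 4, 6, 7}
Tree: B1–B2, B1–B3, B3–B4, B3–B5
Each bag holds 4 vertices, so the decomposition has width 3, which upper-bounds the treewidth. Conversely, {2, 4, 6, 8} is a clique of size 4, and the vertices of any clique must share a bag in every tree decomposition; so some bag has ≥ 4 vertices and tw(G) ≥ 3. Combining the bounds, tw(G) = 3.

3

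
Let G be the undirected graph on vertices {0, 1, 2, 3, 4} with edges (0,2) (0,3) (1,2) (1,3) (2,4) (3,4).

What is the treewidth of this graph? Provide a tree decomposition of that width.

The largest bag has 3 vertices, giving width 2; this decomposition certifies tw(G) ≤ 2. Since 0–3–4–2–0 is a cycle in G, G is not acyclic. Forests are exactly the graphs of treewidth ≤ 1, so tw(G) ≥ 2. Therefore the treewidth is 2.

Treewidth 2.
One such decomposition:
Bags: B1 = {0, 2, 3}  B2 = {2, 3, 4}  B3 = {1, 2, 3}
Tree: B1–B2, B2–B3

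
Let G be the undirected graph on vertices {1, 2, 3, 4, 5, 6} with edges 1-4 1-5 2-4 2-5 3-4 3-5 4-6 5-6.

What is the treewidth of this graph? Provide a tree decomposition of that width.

Every bag has size at most 3, so the width is 3 − 1 = 2 and tw(G) ≤ 2. The edges 5–6–4–2–5 form a cycle, so G is not a tree and its treewidth is at least 2. Hence tw(G) = 2 exactly.

Treewidth 2.
Bags: B1 = {4, 5, 6}  B2 = {2, 4, 5}  B3 = {3, 4, 5}  B4 = {1, 4, 5}
Tree: B1–B2, B2–B3, B3–B4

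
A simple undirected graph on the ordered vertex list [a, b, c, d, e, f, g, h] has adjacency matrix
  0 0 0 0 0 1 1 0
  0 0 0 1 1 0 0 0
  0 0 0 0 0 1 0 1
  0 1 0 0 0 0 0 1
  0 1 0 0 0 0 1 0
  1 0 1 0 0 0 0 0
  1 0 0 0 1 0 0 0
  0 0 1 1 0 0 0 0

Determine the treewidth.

2

A width-2 tree decomposition is:
Bags: B1 = {b, d, e}  B2 = {d, e, h}  B3 = {c, e, h}  B4 = {c, e, f}  B5 = {a, e, f}  B6 = {a, e, g}
Tree: B1–B2, B2–B3, B3–B4, B4–B5, B5–B6
Every bag has size at most 3, so the width is 3 − 1 = 2 and tw(G) ≤ 2. For the lower bound, G contains the cycle e–b–d–h–c–f–a–g–e, so G is not a forest; only forests have treewidth ≤ 1, hence tw(G) ≥ 2. Combining the bounds, tw(G) = 2.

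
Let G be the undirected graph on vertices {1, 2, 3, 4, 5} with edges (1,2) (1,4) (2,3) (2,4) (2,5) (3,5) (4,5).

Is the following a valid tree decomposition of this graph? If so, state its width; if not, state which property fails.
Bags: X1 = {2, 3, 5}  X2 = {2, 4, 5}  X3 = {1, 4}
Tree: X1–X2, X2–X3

A tree decomposition must satisfy three properties: every vertex lies in some bag; for every edge, both endpoints lie together in some bag; and for every vertex, the bags containing it form a connected subtree. Here edge (2,1) lies in no bag, so the decomposition is invalid.

No — edge (2,1) lies in no bag.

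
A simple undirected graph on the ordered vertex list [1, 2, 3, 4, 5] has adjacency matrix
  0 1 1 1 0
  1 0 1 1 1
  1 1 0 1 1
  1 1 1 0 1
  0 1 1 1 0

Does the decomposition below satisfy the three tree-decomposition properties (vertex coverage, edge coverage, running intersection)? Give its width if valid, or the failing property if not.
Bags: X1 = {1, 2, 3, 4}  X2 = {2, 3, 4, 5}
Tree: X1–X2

Yes; width 3.

Vertex coverage: the bags together contain {1, 2, 3, 4, 5}, the full vertex set. Edge coverage: each edge of G has both endpoints in at least one bag. Running intersection: for every vertex, the bags containing it form a connected subtree. All three properties hold, so this is a valid tree decomposition of width max|bag| − 1 = 3, and hence tw(G) ≤ 3.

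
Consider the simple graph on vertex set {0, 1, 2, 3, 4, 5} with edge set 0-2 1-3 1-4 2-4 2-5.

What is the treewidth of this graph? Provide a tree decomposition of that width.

Each bag holds 2 vertices, so the decomposition has width 1, which upper-bounds the treewidth. Since G has at least one edge (e.g. 4–2), it is not an edgeless graph, so tw(G) ≥ 1. Hence tw(G) = 1 exactly.

Treewidth 1.
Bags: B1 = {2, 4}  B2 = {1, 4}  B3 = {0, 2}  B4 = {2, 5}  B5 = {1, 3}
Tree: B1–B2, B1–B3, B1–B4, B2–B5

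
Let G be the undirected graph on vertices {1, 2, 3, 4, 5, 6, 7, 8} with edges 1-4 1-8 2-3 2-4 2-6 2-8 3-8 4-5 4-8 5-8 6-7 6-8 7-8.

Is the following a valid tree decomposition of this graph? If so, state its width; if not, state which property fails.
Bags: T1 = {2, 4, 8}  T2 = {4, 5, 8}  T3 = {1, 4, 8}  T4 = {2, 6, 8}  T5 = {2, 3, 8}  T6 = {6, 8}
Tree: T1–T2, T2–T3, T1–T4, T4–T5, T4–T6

No — vertex 7 appears in no bag.

A tree decomposition must satisfy three properties: every vertex lies in some bag; for every edge, both endpoints lie together in some bag; and for every vertex, the bags containing it form a connected subtree. Here vertex 7 appears in no bag, so the decomposition is invalid.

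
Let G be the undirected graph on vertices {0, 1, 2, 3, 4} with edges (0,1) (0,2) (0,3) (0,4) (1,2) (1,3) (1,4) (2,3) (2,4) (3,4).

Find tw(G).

4

A width-4 tree decomposition is:
Bags: B1 = {0, 1, 2, 3, 4}
Tree: (single bag)
A single bag containing all 5 vertices is trivially a valid decomposition of width 4. On the other hand G contains the 5-clique {0, 1, 2, 3, 4}. A clique must lie in a single bag of any decomposition, so no decomposition can have width below 4. Therefore the treewidth is 4.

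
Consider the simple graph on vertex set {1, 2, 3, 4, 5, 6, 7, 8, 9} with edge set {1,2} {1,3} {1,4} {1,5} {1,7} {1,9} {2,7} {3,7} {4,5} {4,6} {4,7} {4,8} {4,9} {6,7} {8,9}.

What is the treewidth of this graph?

A width-2 tree decomposition is:
Bags: B1 = {4, 6, 7}  B2 = {1, 4, 7}  B3 = {1, 4, 9}  B4 = {1, 2, 7}  B5 = {4, 8, 9}  B6 = {1, 4, 5}  B7 = {1, 3, 7}
Tree: B1–B2, B2–B3, B2–B4, B3–B5, B3–B6, B2–B7
Each bag holds 3 vertices, so the decomposition has width 2, which upper-bounds the treewidth. Conversely, {4, 8, 9} is a clique of size 3, and the vertices of any clique must share a bag in every tree decomposition; so some bag has ≥ 3 vertices and tw(G) ≥ 2. The upper and lower bounds meet at 2, so that is the treewidth.

2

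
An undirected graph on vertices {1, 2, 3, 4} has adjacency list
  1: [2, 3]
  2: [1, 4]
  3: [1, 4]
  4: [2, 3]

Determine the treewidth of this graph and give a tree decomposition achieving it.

The largest bag has 3 vertices, giving width 2; this decomposition certifies tw(G) ≤ 2. The edges 3–1–2–4–3 form a cycle, so G is not a tree and its treewidth is at least 2. Combining the bounds, tw(G) = 2.

Treewidth 2.
One optimal decomposition is:
Bags: B1 = {1, 2, 3}  B2 = {2, 3, 4}
Tree: B1–B2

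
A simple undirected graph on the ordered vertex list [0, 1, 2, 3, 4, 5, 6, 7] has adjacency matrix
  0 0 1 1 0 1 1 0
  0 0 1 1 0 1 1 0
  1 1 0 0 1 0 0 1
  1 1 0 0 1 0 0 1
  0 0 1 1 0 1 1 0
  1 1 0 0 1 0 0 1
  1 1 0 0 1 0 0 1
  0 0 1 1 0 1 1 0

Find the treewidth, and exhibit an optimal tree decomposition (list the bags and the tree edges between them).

Treewidth 4.
Bags: B1 = {0, 1, 4, 6, 7}  B2 = {0, 1, 3, 4, 7}  B3 = {0, 1, 4, 5, 7}  B4 = {0, 1, 2, 4, 7}
Tree: B1–B2, B2–B3, B3–B4

The largest bag has 5 vertices, giving width 4; this decomposition certifies tw(G) ≤ 4. For the lower bound: the 5 vertex sets {0,6}, {3,7}, {4,5}, {1}, {2} are disjoint, each induces a connected subgraph, and every pair is joined by at least one edge of G. Contracting each set to a single vertex therefore yields K_{5} as a minor, and since treewidth is minor-monotone, tw(G) ≥ tw(K_{5}) = 4. Combining the bounds, tw(G) = 4.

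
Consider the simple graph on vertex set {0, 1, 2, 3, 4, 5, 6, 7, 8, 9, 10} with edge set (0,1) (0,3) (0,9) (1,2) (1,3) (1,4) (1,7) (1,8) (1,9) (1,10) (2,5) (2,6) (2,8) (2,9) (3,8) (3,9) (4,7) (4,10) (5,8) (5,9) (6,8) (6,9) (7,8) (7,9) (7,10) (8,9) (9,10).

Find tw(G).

A width-3 tree decomposition is:
Bags: B1 = {1, 7, 8, 9}  B2 = {1, 7, 9, 10}  B3 = {1, 3, 8, 9}  B4 = {0, 1, 3, 9}  B5 = {1, 2, 8, 9}  B6 = {2, 5, 8, 9}  B7 = {2, 6, 8, 9}  B8 = {1, 4, 7, 10}
Tree: B1–B2, B1–B3, B3–B4, B1–B5, B5–B6, B6–B7, B2–B8
Each bag holds 4 vertices, so the decomposition has width 3, which upper-bounds the treewidth. For the lower bound, the 4 vertices {0, 1, 3, 9} are pairwise adjacent, and any tree decomposition puts a clique entirely inside one bag — forcing width ≥ 3. Combining the bounds, tw(G) = 3.

3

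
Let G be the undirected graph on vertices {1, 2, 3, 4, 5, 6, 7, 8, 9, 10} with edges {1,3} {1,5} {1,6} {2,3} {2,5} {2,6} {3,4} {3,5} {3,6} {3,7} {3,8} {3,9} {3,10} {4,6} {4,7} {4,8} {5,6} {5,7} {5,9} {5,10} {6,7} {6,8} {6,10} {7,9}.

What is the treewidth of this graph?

A width-3 tree decomposition is:
Bags: B1 = {3, 5, 6, 7}  B2 = {3, 5, 7, 9}  B3 = {2, 3, 5, 6}  B4 = {3, 4, 6, 7}  B5 = {3, 5, 6, 10}  B6 = {1, 3, 5, 6}  B7 = {3, 4, 6, 8}
Tree: B1–B2, B1–B3, B1–B4, B1–B5, B5–B6, B4–B7
Every bag has size at most 4, so the width is 4 − 1 = 3 and tw(G) ≤ 3. For the lower bound, the 4 vertices {3, 5, 7, 9} are pairwise adjacent, and any tree decomposition puts a clique entirely inside one bag — forcing width ≥ 3. Combining the bounds, tw(G) = 3.

3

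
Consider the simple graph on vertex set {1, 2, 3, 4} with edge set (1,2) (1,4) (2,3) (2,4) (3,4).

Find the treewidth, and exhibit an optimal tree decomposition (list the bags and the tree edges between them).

Each bag holds 3 vertices, so the decomposition has width 2, which upper-bounds the treewidth. Conversely, {1, 2, 4} is a clique of size 3, and the vertices of any clique must share a bag in every tree decomposition; so some bag has ≥ 3 vertices and tw(G) ≥ 2. Combining the bounds, tw(G) = 2.

Treewidth 2.
Bags: B1 = {1, 2, 4}  B2 = {2, 3, 4}
Tree: B1–B2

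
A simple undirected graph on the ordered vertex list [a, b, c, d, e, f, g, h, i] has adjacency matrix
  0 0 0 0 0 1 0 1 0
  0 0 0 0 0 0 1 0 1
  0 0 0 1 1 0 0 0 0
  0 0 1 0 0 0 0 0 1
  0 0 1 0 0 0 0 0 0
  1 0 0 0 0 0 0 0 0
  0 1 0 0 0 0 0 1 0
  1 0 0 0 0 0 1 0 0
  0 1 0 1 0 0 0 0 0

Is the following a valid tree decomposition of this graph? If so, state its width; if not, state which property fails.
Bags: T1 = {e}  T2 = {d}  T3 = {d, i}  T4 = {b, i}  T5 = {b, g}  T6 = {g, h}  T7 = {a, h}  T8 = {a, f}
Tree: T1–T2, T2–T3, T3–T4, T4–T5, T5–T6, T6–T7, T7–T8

No — vertex c appears in no bag.

A tree decomposition must satisfy three properties: every vertex lies in some bag; for every edge, both endpoints lie together in some bag; and for every vertex, the bags containing it form a connected subtree. Here vertex c appears in no bag, so the decomposition is invalid.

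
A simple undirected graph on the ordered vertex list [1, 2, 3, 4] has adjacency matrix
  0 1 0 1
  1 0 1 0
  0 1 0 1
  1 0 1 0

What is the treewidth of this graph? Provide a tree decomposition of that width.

Treewidth 2.
One such decomposition:
Bags: B1 = {1, 2, 3}  B2 = {1, 3, 4}
Tree: B1–B2

The largest bag has 3 vertices, giving width 2; this decomposition certifies tw(G) ≤ 2. The edges 3–2–1–4–3 form a cycle, so G is not a tree and its treewidth is at least 2. Therefore the treewidth is 2.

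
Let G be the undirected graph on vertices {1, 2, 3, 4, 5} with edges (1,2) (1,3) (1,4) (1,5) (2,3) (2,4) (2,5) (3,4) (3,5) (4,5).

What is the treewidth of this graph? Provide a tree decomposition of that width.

Treewidth 4.
Bags: B1 = {1, 2, 3, 4, 5}
Tree: (single bag)

A single bag containing all 5 vertices is trivially a valid decomposition of width 4. Conversely, {1, 2, 3, 4, 5} is a clique of size 5, and the vertices of any clique must share a bag in every tree decomposition; so some bag has ≥ 5 vertices and tw(G) ≥ 4. Hence tw(G) = 4 exactly.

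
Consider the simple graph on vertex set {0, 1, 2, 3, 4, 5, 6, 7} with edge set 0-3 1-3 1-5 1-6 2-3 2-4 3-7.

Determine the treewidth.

A width-1 tree decomposition is:
Bags: B1 = {1, 3}  B2 = {0, 3}  B3 = {1, 5}  B4 = {1, 6}  B5 = {3, 7}  B6 = {2, 3}  B7 = {2, 4}
Tree: B1–B2, B1–B3, B3–B4, B1–B5, B1–B6, B6–B7
The largest bag has 2 vertices, giving width 1; this decomposition certifies tw(G) ≤ 1. Any graph with an edge has treewidth ≥ 1, and G has the edge 3–1. The upper and lower bounds meet at 1, so that is the treewidth.

1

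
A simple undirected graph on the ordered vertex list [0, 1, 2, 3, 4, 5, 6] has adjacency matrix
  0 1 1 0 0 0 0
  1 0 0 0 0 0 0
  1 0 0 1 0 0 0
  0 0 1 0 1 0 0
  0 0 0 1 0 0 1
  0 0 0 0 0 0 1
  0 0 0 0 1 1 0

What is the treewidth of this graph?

1

A width-1 tree decomposition is:
Bags: B1 = {0, 1}  B2 = {0, 2}  B3 = {2, 3}  B4 = {3, 4}  B5 = {4, 6}  B6 = {5, 6}
Tree: B1–B2, B2–B3, B3–B4, B4–B5, B5–B6
Each bag holds 2 vertices, so the decomposition has width 1, which upper-bounds the treewidth. Since G has at least one edge (e.g. 1–0), it is not an edgeless graph, so tw(G) ≥ 1. Combining the bounds, tw(G) = 1.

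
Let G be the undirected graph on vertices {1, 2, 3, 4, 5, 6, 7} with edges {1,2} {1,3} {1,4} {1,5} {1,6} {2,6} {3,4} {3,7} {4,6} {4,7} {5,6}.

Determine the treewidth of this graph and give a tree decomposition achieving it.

Each bag holds 3 vertices, so the decomposition has width 2, which upper-bounds the treewidth. For the lower bound, the 3 vertices {1, 3, 4} are pairwise adjacent, and any tree decomposition puts a clique entirely inside one bag — forcing width ≥ 2. Combining the bounds, tw(G) = 2.

Treewidth 2.
One optimal decomposition is:
Bags: B1 = {1, 2, 6}  B2 = {1, 4, 6}  B3 = {1, 3, 4}  B4 = {3, 4, 7}  B5 = {1, 5, 6}
Tree: B1–B2, B2–B3, B3–B4, B2–B5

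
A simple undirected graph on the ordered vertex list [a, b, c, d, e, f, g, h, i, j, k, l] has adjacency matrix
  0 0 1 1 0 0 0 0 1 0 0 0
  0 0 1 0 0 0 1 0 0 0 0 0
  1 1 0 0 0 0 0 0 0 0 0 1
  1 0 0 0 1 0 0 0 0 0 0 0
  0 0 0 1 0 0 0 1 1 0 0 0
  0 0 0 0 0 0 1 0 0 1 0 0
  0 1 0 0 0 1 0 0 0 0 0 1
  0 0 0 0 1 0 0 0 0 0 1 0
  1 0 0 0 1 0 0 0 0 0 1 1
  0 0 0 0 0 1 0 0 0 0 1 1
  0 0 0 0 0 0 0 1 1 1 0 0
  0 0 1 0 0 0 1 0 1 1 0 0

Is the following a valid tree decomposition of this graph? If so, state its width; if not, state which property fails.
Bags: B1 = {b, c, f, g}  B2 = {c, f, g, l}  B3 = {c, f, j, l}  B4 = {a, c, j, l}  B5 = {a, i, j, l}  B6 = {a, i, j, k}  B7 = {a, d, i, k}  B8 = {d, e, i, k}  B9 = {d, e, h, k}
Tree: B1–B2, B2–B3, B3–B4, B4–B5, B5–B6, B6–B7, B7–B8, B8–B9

Vertex coverage: the bags together contain {a, b, c, d, e, f, g, h, i, j, k, l}, the full vertex set. Edge coverage: each edge of G has both endpoints in at least one bag. Running intersection: for every vertex, the bags containing it form a connected subtree. All three properties hold, so this is a valid tree decomposition of width max|bag| − 1 = 3, and hence tw(G) ≤ 3.

Yes; width 3.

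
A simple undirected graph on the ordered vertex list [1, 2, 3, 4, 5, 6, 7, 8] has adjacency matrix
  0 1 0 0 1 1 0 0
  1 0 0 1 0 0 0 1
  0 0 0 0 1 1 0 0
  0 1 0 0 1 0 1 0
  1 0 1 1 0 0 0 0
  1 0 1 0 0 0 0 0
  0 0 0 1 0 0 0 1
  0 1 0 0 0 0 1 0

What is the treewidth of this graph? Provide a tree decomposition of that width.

Treewidth 2.
One such decomposition:
Bags: B1 = {2, 7, 8}  B2 = {2, 4, 7}  B3 = {1, 2, 4}  B4 = {1, 4, 5}  B5 = {1, 5, 6}  B6 = {3, 5, 6}
Tree: B1–B2, B2–B3, B3–B4, B4–B5, B5–B6

The largest bag has 3 vertices, giving width 2; this decomposition certifies tw(G) ≤ 2. For the lower bound, G contains the cycle 8–7–4–2–8, so G is not a forest; only forests have treewidth ≤ 1, hence tw(G) ≥ 2. Hence tw(G) = 2 exactly.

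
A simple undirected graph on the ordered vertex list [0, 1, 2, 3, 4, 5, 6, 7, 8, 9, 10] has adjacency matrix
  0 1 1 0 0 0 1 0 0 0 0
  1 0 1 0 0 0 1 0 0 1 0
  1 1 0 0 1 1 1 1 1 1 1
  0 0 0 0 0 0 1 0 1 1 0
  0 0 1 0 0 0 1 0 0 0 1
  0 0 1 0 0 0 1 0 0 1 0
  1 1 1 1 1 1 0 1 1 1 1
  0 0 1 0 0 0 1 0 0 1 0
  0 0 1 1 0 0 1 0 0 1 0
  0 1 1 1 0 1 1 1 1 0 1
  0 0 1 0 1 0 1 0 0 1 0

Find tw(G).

A width-3 tree decomposition is:
Bags: B1 = {2, 6, 8, 9}  B2 = {1, 2, 6, 9}  B3 = {2, 6, 9, 10}  B4 = {2, 5, 6, 9}  B5 = {3, 6, 8, 9}  B6 = {2, 6, 7, 9}  B7 = {2, 4, 6, 10}  B8 = {0, 1, 2, 6}
Tree: B1–B2, B1–B3, B3–B4, B1–B5, B4–B6, B3–B7, B2–B8
Every bag has size at most 4, so the width is 4 − 1 = 3 and tw(G) ≤ 3. Conversely, {0, 1, 2, 6} is a clique of size 4, and the vertices of any clique must share a bag in every tree decomposition; so some bag has ≥ 4 vertices and tw(G) ≥ 3. Hence tw(G) = 3 exactly.

3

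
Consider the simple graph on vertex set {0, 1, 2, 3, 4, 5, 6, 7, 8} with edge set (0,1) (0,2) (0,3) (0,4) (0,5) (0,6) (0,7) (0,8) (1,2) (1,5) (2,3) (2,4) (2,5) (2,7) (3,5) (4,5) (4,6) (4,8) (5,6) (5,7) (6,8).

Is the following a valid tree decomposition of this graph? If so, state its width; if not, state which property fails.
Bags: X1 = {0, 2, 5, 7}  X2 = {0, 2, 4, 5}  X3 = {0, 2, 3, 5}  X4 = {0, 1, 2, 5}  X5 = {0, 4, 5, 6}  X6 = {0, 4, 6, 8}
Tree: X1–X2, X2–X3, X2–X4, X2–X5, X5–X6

Every vertex of G appears in some bag (union = {0, 1, 2, 3, 4, 5, 6, 7, 8}); every edge is covered by a bag; and for each vertex v the set of bags containing v is connected in the bag tree. The decomposition is therefore valid. The largest bag has 4 vertices, so the width is 3.

Yes; width 3.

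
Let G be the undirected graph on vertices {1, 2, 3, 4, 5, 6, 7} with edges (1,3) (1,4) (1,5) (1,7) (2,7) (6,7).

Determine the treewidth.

A width-1 tree decomposition is:
Bags: B1 = {1, 7}  B2 = {1, 4}  B3 = {1, 3}  B4 = {1, 5}  B5 = {2, 7}  B6 = {6, 7}
Tree: B1–B2, B1–B3, B3–B4, B1–B5, B1–B6
Every bag has size at most 2, so the width is 2 − 1 = 1 and tw(G) ≤ 1. G has an edge, so its treewidth is at least 1. Combining the bounds, tw(G) = 1.

1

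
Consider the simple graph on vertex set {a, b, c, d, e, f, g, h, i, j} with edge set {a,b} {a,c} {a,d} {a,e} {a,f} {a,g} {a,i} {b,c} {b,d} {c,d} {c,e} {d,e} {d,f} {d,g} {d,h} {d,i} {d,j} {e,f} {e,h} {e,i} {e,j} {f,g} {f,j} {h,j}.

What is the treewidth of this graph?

A width-3 tree decomposition is:
Bags: B1 = {a, d, e, f}  B2 = {d, e, f, j}  B3 = {a, c, d, e}  B4 = {a, d, f, g}  B5 = {d, e, h, j}  B6 = {a, b, c, d}  B7 = {a, d, e, i}
Tree: B1–B2, B1–B3, B1–B4, B2–B5, B3–B6, B1–B7
Each bag holds 4 vertices, so the decomposition has width 3, which upper-bounds the treewidth. For the lower bound, the 4 vertices {d, e, h, j} are pairwise adjacent, and any tree decomposition puts a clique entirely inside one bag — forcing width ≥ 3. Combining the bounds, tw(G) = 3.

3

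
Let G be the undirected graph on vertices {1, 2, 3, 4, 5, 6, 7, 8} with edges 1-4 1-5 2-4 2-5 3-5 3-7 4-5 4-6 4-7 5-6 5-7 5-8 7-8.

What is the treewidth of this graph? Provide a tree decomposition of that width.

Treewidth 2.
Bags: B1 = {4, 5, 7}  B2 = {4, 5, 6}  B3 = {3, 5, 7}  B4 = {2, 4, 5}  B5 = {1, 4, 5}  B6 = {5, 7, 8}
Tree: B1–B2, B1–B3, B2–B4, B2–B5, B3–B6

The largest bag has 3 vertices, giving width 2; this decomposition certifies tw(G) ≤ 2. On the other hand G contains the 3-clique {5, 7, 8}. A clique must lie in a single bag of any decomposition, so no decomposition can have width below 2. Combining the bounds, tw(G) = 2.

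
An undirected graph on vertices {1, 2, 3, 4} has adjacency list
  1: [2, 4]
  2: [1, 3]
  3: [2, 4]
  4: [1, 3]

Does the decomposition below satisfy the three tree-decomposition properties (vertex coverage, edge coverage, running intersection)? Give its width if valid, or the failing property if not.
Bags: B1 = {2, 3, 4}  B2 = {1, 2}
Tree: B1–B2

A tree decomposition must satisfy three properties: every vertex lies in some bag; for every edge, both endpoints lie together in some bag; and for every vertex, the bags containing it form a connected subtree. Here edge (4,1) lies in no bag, so the decomposition is invalid.

No — edge (4,1) lies in no bag.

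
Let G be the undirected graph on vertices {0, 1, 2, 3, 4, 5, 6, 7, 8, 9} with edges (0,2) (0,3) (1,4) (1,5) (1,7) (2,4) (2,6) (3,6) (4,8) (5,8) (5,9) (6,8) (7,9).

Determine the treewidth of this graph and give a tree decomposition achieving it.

Every bag has size at most 3, so the width is 3 − 1 = 2 and tw(G) ≤ 2. The edges 0–3–6–2–0 form a cycle, so G is not a tree and its treewidth is at least 2. Combining the bounds, tw(G) = 2.

Treewidth 2.
One optimal decomposition is:
Bags: B1 = {0, 2, 3}  B2 = {2, 3, 6}  B3 = {2, 4, 6}  B4 = {4, 6, 8}  B5 = {1, 4, 8}  B6 = {1, 5, 8}  B7 = {1, 5, 7}  B8 = {5, 7, 9}
Tree: B1–B2, B2–B3, B3–B4, B4–B5, B5–B6, B6–B7, B7–B8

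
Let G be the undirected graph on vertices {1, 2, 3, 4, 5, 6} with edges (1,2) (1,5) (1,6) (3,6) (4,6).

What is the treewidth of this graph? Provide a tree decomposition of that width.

Treewidth 1.
Bags: B1 = {1, 6}  B2 = {3, 6}  B3 = {1, 5}  B4 = {1, 2}  B5 = {4, 6}
Tree: B1–B2, B1–B3, B1–B4, B2–B5

Each bag holds 2 vertices, so the decomposition has width 1, which upper-bounds the treewidth. G has an edge, so its treewidth is at least 1. Therefore the treewidth is 1.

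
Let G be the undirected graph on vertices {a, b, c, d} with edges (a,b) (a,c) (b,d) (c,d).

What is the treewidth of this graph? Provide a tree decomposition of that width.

The largest bag has 3 vertices, giving width 2; this decomposition certifies tw(G) ≤ 2. The edges c–d–b–a–c form a cycle, so G is not a tree and its treewidth is at least 2. Hence tw(G) = 2 exactly.

Treewidth 2.
Bags: B1 = {b, c, d}  B2 = {a, b, c}
Tree: B1–B2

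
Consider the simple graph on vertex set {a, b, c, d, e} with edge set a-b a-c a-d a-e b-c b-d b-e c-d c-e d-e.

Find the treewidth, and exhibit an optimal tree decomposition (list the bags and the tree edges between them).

Treewidth 4.
One such decomposition:
Bags: B1 = {a, b, c, d, e}
Tree: (single bag)

A single bag containing all 5 vertices is trivially a valid decomposition of width 4. For the lower bound, the 5 vertices {a, b, c, d, e} are pairwise adjacent, and any tree decomposition puts a clique entirely inside one bag — forcing width ≥ 4. Therefore the treewidth is 4.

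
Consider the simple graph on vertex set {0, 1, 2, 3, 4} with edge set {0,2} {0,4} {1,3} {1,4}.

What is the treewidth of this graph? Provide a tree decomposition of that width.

Treewidth 1.
Bags: B1 = {1, 3}  B2 = {1, 4}  B3 = {0, 4}  B4 = {0, 2}
Tree: B1–B2, B2–B3, B3–B4

The largest bag has 2 vertices, giving width 1; this decomposition certifies tw(G) ≤ 1. Any graph with an edge has treewidth ≥ 1, and G has the edge 3–1. Therefore the treewidth is 1.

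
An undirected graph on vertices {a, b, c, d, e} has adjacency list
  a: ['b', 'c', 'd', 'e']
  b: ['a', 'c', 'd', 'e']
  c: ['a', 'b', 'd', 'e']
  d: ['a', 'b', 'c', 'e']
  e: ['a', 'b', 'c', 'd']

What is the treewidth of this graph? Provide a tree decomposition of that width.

Treewidth 4.
One optimal decomposition is:
Bags: B1 = {a, b, c, d, e}
Tree: (single bag)

A single bag containing all 5 vertices is trivially a valid decomposition of width 4. For the lower bound, the 5 vertices {a, b, c, d, e} are pairwise adjacent, and any tree decomposition puts a clique entirely inside one bag — forcing width ≥ 4. Hence tw(G) = 4 exactly.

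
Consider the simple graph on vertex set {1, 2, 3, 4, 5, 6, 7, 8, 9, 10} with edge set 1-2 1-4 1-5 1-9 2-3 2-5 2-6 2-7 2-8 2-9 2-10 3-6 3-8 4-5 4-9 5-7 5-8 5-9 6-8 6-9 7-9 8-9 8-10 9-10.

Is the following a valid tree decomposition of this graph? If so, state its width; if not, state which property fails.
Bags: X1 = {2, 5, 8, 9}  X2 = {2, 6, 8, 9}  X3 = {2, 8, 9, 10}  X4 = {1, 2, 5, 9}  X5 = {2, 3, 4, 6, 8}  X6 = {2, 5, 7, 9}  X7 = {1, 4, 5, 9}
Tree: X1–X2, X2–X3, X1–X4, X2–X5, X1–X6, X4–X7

No — bags containing vertex 4 are not connected in the tree.

A tree decomposition must satisfy three properties: every vertex lies in some bag; for every edge, both endpoints lie together in some bag; and for every vertex, the bags containing it form a connected subtree. Here bags containing vertex 4 are not connected in the tree, so the decomposition is invalid.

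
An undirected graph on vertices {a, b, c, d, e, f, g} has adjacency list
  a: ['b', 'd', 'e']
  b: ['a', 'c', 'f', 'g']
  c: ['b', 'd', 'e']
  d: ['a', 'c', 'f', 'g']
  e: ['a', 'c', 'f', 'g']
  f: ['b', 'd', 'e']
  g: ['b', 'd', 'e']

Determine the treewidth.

A width-3 tree decomposition is:
Bags: B1 = {b, d, e, g}  B2 = {b, d, e, f}  B3 = {a, b, d, e}  B4 = {b, c, d, e}
Tree: B1–B2, B2–B3, B3–B4
Each bag holds 4 vertices, so the decomposition has width 3, which upper-bounds the treewidth. For the lower bound: the 4 vertex sets {e,g}, {b,f}, {d}, {a} are disjoint, each induces a connected subgraph, and every pair is joined by at least one edge of G. Contracting each set to a single vertex therefore yields K_{4} as a minor, and since treewidth is minor-monotone, tw(G) ≥ tw(K_{4}) = 3. Combining the bounds, tw(G) = 3.

3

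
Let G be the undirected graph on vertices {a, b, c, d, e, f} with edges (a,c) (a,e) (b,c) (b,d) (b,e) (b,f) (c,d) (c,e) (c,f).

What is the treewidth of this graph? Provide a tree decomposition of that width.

Treewidth 2.
One optimal decomposition is:
Bags: B1 = {a, c, e}  B2 = {b, c, e}  B3 = {b, c, f}  B4 = {b, c, d}
Tree: B1–B2, B2–B3, B2–B4

Every bag has size at most 3, so the width is 3 − 1 = 2 and tw(G) ≤ 2. Conversely, {a, c, e} is a clique of size 3, and the vertices of any clique must share a bag in every tree decomposition; so some bag has ≥ 3 vertices and tw(G) ≥ 2. Therefore the treewidth is 2.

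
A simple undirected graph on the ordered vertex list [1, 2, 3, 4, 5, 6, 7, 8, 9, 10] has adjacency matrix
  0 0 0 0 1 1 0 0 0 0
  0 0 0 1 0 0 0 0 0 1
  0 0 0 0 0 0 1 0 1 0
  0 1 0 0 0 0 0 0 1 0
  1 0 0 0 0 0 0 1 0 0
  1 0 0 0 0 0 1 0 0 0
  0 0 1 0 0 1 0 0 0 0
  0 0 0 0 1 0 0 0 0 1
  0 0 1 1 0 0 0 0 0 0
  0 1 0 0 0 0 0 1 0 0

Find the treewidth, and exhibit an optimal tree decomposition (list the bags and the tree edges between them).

The largest bag has 3 vertices, giving width 2; this decomposition certifies tw(G) ≤ 2. The edges 7–6–1–5–8–10–2–4–9–3–7 form a cycle, so G is not a tree and its treewidth is at least 2. Hence tw(G) = 2 exactly.

Treewidth 2.
One optimal decomposition is:
Bags: B1 = {1, 6, 7}  B2 = {1, 5, 7}  B3 = {5, 7, 8}  B4 = {7, 8, 10}  B5 = {2, 7, 10}  B6 = {2, 4, 7}  B7 = {4, 7, 9}  B8 = {3, 7, 9}
Tree: B1–B2, B2–B3, B3–B4, B4–B5, B5–B6, B6–B7, B7–B8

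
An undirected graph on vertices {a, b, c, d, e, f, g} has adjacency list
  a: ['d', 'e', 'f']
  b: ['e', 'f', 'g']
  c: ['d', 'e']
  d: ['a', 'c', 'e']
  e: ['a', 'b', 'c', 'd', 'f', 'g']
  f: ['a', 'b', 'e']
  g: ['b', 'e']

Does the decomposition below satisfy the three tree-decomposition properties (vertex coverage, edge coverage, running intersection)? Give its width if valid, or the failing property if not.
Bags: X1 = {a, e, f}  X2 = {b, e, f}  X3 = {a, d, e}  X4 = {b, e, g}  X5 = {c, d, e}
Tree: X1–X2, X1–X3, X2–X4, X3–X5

Yes; width 2.

Checking the three conditions: (i) the bags cover all of {a, b, c, d, e, f, g}; (ii) for each edge, some bag contains both endpoints; (iii) the bags containing any fixed vertex form a subtree. All hold, so the decomposition is valid with width 3 − 1 = 2.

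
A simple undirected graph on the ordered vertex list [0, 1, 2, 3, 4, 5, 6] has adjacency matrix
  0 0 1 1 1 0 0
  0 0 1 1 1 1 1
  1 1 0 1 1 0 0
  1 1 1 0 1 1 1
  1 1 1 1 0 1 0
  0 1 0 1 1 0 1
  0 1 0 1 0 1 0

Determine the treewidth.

A width-3 tree decomposition is:
Bags: B1 = {1, 2, 3, 4}  B2 = {1, 3, 4, 5}  B3 = {1, 3, 5, 6}  B4 = {0, 2, 3, 4}
Tree: B1–B2, B2–B3, B1–B4
Each bag holds 4 vertices, so the decomposition has width 3, which upper-bounds the treewidth. On the other hand G contains the 4-clique {0, 2, 3, 4}. A clique must lie in a single bag of any decomposition, so no decomposition can have width below 3. Therefore the treewidth is 3.

3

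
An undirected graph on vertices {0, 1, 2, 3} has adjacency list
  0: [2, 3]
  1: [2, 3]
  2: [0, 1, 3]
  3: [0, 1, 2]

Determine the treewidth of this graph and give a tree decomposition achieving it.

Each bag holds 3 vertices, so the decomposition has width 2, which upper-bounds the treewidth. On the other hand G contains the 3-clique {0, 2, 3}. A clique must lie in a single bag of any decomposition, so no decomposition can have width below 2. Hence tw(G) = 2 exactly.

Treewidth 2.
One such decomposition:
Bags: B1 = {1, 2, 3}  B2 = {0, 2, 3}
Tree: B1–B2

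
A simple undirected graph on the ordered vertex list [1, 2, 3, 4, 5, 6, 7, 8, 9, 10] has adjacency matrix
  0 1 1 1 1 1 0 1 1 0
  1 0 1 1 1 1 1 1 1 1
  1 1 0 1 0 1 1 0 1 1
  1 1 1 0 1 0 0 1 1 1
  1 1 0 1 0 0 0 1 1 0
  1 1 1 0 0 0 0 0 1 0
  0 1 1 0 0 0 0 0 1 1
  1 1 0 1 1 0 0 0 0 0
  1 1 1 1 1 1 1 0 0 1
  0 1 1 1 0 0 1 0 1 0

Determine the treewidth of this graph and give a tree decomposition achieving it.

Each bag holds 5 vertices, so the decomposition has width 4, which upper-bounds the treewidth. Conversely, {1, 2, 4, 5, 8} is a clique of size 5, and the vertices of any clique must share a bag in every tree decomposition; so some bag has ≥ 5 vertices and tw(G) ≥ 4. Therefore the treewidth is 4.

Treewidth 4.
One optimal decomposition is:
Bags: B1 = {1, 2, 4, 5, 9}  B2 = {1, 2, 3, 4, 9}  B3 = {2, 3, 4, 9, 10}  B4 = {2, 3, 7, 9, 10}  B5 = {1, 2, 3, 6, 9}  B6 = {1, 2, 4, 5, 8}
Tree: B1–B2, B2–B3, B3–B4, B2–B5, B1–B6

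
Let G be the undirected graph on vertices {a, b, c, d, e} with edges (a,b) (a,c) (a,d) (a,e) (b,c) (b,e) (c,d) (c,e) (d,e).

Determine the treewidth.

3

A width-3 tree decomposition is:
Bags: B1 = {a, b, c, e}  B2 = {a, c, d, e}
Tree: B1–B2
The largest bag has 4 vertices, giving width 3; this decomposition certifies tw(G) ≤ 3. Conversely, {a, c, d, e} is a clique of size 4, and the vertices of any clique must share a bag in every tree decomposition; so some bag has ≥ 4 vertices and tw(G) ≥ 3. Therefore the treewidth is 3.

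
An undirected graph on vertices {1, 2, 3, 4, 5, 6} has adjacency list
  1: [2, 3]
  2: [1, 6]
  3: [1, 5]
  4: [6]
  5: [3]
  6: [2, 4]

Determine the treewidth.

A width-1 tree decomposition is:
Bags: B1 = {1, 3}  B2 = {3, 5}  B3 = {1, 2}  B4 = {2, 6}  B5 = {4, 6}
Tree: B1–B2, B1–B3, B3–B4, B4–B5
The largest bag has 2 vertices, giving width 1; this decomposition certifies tw(G) ≤ 1. Any graph with an edge has treewidth ≥ 1, and G has the edge 3–1. Hence tw(G) = 1 exactly.

1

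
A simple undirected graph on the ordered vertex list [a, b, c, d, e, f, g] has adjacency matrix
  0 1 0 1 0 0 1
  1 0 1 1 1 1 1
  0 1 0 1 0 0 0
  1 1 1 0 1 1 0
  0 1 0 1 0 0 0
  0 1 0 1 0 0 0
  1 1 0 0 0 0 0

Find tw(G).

A width-2 tree decomposition is:
Bags: B1 = {a, b, d}  B2 = {b, c, d}  B3 = {a, b, g}  B4 = {b, d, f}  B5 = {b, d, e}
Tree: B1–B2, B1–B3, B1–B4, B1–B5
The largest bag has 3 vertices, giving width 2; this decomposition certifies tw(G) ≤ 2. Conversely, {b, d, e} is a clique of size 3, and the vertices of any clique must share a bag in every tree decomposition; so some bag has ≥ 3 vertices and tw(G) ≥ 2. Combining the bounds, tw(G) = 2.

2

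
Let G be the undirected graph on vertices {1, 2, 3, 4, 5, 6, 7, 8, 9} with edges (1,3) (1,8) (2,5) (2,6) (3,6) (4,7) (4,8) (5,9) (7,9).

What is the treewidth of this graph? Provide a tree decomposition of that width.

Every bag has size at most 3, so the width is 3 − 1 = 2 and tw(G) ≤ 2. For the lower bound, G contains the cycle 2–6–3–1–8–4–7–9–5–2, so G is not a forest; only forests have treewidth ≤ 1, hence tw(G) ≥ 2. Hence tw(G) = 2 exactly.

Treewidth 2.
One such decomposition:
Bags: B1 = {2, 3, 6}  B2 = {1, 2, 3}  B3 = {1, 2, 8}  B4 = {2, 4, 8}  B5 = {2, 4, 7}  B6 = {2, 7, 9}  B7 = {2, 5, 9}
Tree: B1–B2, B2–B3, B3–B4, B4–B5, B5–B6, B6–B7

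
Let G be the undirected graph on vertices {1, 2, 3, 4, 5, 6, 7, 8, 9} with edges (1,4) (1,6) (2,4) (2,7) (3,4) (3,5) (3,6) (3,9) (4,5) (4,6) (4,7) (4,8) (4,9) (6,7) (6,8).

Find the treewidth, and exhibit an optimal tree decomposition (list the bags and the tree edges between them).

Each bag holds 3 vertices, so the decomposition has width 2, which upper-bounds the treewidth. For the lower bound, the 3 vertices {3, 4, 9} are pairwise adjacent, and any tree decomposition puts a clique entirely inside one bag — forcing width ≥ 2. Hence tw(G) = 2 exactly.

Treewidth 2.
One such decomposition:
Bags: B1 = {4, 6, 8}  B2 = {3, 4, 6}  B3 = {4, 6, 7}  B4 = {3, 4, 9}  B5 = {1, 4, 6}  B6 = {3, 4, 5}  B7 = {2, 4, 7}
Tree: B1–B2, B1–B3, B2–B4, B3–B5, B2–B6, B3–B7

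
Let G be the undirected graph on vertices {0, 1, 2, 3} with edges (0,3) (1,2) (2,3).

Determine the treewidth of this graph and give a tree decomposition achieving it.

Treewidth 1.
One such decomposition:
Bags: B1 = {0, 3}  B2 = {2, 3}  B3 = {1, 2}
Tree: B1–B2, B2–B3

The largest bag has 2 vertices, giving width 1; this decomposition certifies tw(G) ≤ 1. Any graph with an edge has treewidth ≥ 1, and G has the edge 0–3. Hence tw(G) = 1 exactly.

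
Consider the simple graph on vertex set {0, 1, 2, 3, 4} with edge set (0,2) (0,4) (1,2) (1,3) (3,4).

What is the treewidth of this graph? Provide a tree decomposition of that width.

Treewidth 2.
One such decomposition:
Bags: B1 = {0, 2, 4}  B2 = {1, 2, 4}  B3 = {1, 3, 4}
Tree: B1–B2, B2–B3

Every bag has size at most 3, so the width is 3 − 1 = 2 and tw(G) ≤ 2. The edges 4–0–2–1–3–4 form a cycle, so G is not a tree and its treewidth is at least 2. Therefore the treewidth is 2.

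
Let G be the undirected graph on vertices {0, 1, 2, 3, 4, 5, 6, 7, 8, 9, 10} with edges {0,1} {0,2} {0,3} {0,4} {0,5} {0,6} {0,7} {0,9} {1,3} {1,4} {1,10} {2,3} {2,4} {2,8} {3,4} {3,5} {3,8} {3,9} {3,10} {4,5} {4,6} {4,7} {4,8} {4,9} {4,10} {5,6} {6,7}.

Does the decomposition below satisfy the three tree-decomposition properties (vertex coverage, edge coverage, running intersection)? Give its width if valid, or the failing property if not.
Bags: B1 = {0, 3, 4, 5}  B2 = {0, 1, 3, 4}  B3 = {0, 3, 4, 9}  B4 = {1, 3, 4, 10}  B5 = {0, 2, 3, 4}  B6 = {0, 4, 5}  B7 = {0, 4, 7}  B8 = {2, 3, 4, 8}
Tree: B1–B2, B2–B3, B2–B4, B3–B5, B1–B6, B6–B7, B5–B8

No — vertex 6 appears in no bag.

A tree decomposition must satisfy three properties: every vertex lies in some bag; for every edge, both endpoints lie together in some bag; and for every vertex, the bags containing it form a connected subtree. Here vertex 6 appears in no bag, so the decomposition is invalid.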